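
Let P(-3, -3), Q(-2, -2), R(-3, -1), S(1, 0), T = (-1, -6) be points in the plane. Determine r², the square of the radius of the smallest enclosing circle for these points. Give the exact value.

The minimum enclosing circle is determined by three boundary points: R, S, T.
Their circumcentre is (-9/22, -63/22) with r² = 2465/242.
The farthest remaining point P is at distance² 1629/242 ≤ 2465/242.

2465/242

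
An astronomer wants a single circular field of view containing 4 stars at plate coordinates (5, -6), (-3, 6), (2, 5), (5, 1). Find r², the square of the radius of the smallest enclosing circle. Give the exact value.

The minimum enclosing circle of a finite set is fixed by two of the points (as a diameter) or three (as a circumcircle).
The farthest pair is (5, -6)–(-3, 6) with squared distance 208. The circle on this segment as diameter has centre (1, 0) and r² = 208/4 = 52.
Check (2, 5): distance² to centre = 26 ≤ 52, so it lies inside.
All remaining points lie in this disk, and no smaller disk contains both endpoints, so this is the minimum enclosing circle.

52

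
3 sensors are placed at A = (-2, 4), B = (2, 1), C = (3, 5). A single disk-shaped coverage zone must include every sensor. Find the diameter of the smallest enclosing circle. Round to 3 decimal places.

5.533

Side lengths²: AB² = 25, AC² = 26, BC² = 17.
Since AC² = 26 < 25 + 17 = 42, the triangle is acute, so the smallest enclosing circle is the circumcircle.
Circumcentre = (27/38, 131/38), r² = 5525/722.
Diameter = 2r = 2√(5525/722) ≈ 5.533.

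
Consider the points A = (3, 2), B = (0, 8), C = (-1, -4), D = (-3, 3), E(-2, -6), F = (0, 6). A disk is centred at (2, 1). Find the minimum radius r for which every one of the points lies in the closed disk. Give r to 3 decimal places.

The required radius is the distance from (2, 1) to the farthest point.
Squared distances: 2, 53, 34, 29, 65, 29.
Maximum is 65, attained at E.
r = √65 ≈ 8.062.

8.062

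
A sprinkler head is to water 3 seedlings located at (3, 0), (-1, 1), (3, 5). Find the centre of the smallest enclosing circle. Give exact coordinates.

Call the three points A, B, C in the order given.
Side lengths²: AB² = 17, AC² = 25, BC² = 32.
Since BC² = 32 < 25 + 17 = 42, the triangle is acute, so the smallest enclosing circle is the circumcircle.
Circumcentre = (1.5, 2.5), r² = 8.5.
Centre = (1.5, 2.5).

(1.5, 2.5)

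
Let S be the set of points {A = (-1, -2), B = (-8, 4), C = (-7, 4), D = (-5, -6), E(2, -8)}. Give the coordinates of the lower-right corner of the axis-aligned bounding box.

x-range [-8, 2], y-range [-8, 4].
The lower-right corner is (2, -8).

(2, -8)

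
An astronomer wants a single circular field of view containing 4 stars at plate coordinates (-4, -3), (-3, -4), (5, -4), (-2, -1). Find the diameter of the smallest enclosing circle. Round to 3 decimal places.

By Welzl's lemma the MEC is supported by two points (diametrically opposite) or three points (on a circumcircle).
The farthest pair is (-4, -3)–(5, -4) with squared distance 82. The circle on this segment as diameter has centre (0.5, -3.5) and r² = 82/4 = 20.5.
Check (-3, -4): distance² to centre = 12.5 ≤ 20.5, so it lies inside.
All remaining points lie in this disk, and no smaller disk contains both endpoints, so this is the minimum enclosing circle.
Diameter = 2r = 2√(20.5) ≈ 9.055.

9.055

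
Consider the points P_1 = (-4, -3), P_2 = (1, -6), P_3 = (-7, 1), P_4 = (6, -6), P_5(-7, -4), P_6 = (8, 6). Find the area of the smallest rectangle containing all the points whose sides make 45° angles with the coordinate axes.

In coordinates u = x + y, v = x − y the rectangle is axis-aligned; the map (x,y)→(u,v) scales areas by 2.
u-values: -7, -5, -6, 0, -11, 14; range = 14 − (-11) = 25.
v-values: -1, 7, -8, 12, -3, 2; range = 12 − (-8) = 20.
Area = (25 × 20) / 2 = 250.

250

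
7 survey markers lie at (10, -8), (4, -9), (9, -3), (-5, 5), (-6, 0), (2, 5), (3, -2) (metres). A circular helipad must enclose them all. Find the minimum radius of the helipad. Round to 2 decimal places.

9.92

The minimum enclosing circle of a finite set is fixed by two of the points (as a diameter) or three (as a circumcircle).
The farthest pair is (10, -8)–(-5, 5) with squared distance 394. The circle on this segment as diameter has centre (2.5, -1.5) and r² = 394/4 = 98.5.
Check (4, -9): distance² to centre = 58.5 ≤ 98.5, so it lies inside.
All remaining points lie in this disk, and no smaller disk contains both endpoints, so this is the minimum enclosing circle.
r = √(98.5) ≈ 9.92.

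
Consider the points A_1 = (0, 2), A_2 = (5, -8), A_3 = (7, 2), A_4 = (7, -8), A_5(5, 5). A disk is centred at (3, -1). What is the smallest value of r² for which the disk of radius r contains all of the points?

The required radius is the distance from (3, -1) to the farthest point.
Squared distances: 18, 53, 25, 65, 40.
Maximum is 65, attained at A_4.

65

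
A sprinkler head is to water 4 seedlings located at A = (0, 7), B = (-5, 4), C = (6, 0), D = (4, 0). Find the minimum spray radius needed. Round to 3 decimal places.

By Welzl's lemma the MEC is supported by two points (diametrically opposite) or three points (on a circumcircle).
The farthest pair is B–C with squared distance 137. The circle on this segment as diameter has centre (0.5, 2) and r² = 137/4 = 34.25.
Check A: distance² to centre = 25.25 ≤ 34.25, so it lies inside.
All remaining points lie in this disk, and no smaller disk contains both endpoints, so this is the minimum enclosing circle.
r = √(34.25) ≈ 5.852.

5.852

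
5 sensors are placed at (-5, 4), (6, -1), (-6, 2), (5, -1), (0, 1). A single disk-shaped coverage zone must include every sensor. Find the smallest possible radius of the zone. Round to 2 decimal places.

6.18

The minimum enclosing circle of a finite set is fixed by two of the points (as a diameter) or three (as a circumcircle).
The farthest pair is (6, -1)–(-6, 2) with squared distance 153. The circle on this segment as diameter has centre (0, 0.5) and r² = 153/4 = 38.25.
Check (-5, 4): distance² to centre = 37.25 ≤ 38.25, so it lies inside.
All remaining points lie in this disk, and no smaller disk contains both endpoints, so this is the minimum enclosing circle.
r = √(38.25) ≈ 6.18.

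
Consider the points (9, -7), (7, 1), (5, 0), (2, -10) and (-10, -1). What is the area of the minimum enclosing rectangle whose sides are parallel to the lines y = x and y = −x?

237.5

In coordinates u = x + y, v = x − y the rectangle is axis-aligned; the map (x,y)→(u,v) scales areas by 2.
u-values: 2, 8, 5, -8, -11; range = 8 − (-11) = 19.
v-values: 16, 6, 5, 12, -9; range = 16 − (-9) = 25.
Area = (19 × 25) / 2 = 237.5.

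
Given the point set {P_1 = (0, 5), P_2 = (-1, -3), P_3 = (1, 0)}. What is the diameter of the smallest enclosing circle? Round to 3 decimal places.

8.062

Side lengths²: P_1P_2² = 65, P_1P_3² = 26, P_2P_3² = 13.
Since P_1P_2² = 65 ≥ 26 + 13 = 39, the angle opposite P_1P_2 is not acute, so the smallest enclosing circle has P_1P_2 as diameter.
Centre = midpoint of P_1P_2 = (-0.5, 1), r² = 65/4 = 16.25.
Diameter = 2r = 2√(16.25) ≈ 8.062.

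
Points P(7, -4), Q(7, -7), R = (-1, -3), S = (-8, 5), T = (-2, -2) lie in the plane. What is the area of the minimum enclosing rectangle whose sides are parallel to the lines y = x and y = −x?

94.5

In coordinates u = x + y, v = x − y the rectangle is axis-aligned; the map (x,y)→(u,v) scales areas by 2.
u-values: 3, 0, -4, -3, -4; range = 3 − (-4) = 7.
v-values: 11, 14, 2, -13, 0; range = 14 − (-13) = 27.
Area = (7 × 27) / 2 = 94.5.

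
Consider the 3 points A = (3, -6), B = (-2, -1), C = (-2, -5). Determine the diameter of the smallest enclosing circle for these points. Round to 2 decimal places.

7.07

Side lengths²: AB² = 50, AC² = 26, BC² = 16.
Since AB² = 50 ≥ 26 + 16 = 42, the angle opposite AB is not acute, so the smallest enclosing circle has AB as diameter.
Centre = midpoint of AB = (0.5, -3.5), r² = 50/4 = 12.5.
Diameter = 2r = 2√(12.5) ≈ 7.07.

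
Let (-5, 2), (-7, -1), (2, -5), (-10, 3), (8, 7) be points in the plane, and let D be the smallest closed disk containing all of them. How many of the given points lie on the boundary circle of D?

3

The minimum enclosing circle is determined by three boundary points: (2, -5), (-10, 3), (8, 7).
Their circumcentre is (-0.75, 3.875) with r² = 86.328125.
The farthest remaining point (-7, -1) is at distance² 62.828125 ≤ 86.328125.
The points at distance exactly r from the centre are (2, -5), (-10, 3), (8, 7) — 3 points.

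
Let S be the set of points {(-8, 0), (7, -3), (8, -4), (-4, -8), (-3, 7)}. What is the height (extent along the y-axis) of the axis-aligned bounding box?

15

max y = 7, min y = -8, so height = 15.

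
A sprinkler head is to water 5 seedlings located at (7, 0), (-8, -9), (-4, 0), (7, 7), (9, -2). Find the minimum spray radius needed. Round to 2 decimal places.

The farthest pair is (-8, -9)–(7, 7) with squared distance 481. The circle on this segment as diameter has centre (-0.5, -1) and r² = 481/4 = 120.25.
Check (7, 0): distance² to centre = 57.25 ≤ 120.25, so it lies inside.
All remaining points lie in this disk, and no smaller disk contains both endpoints, so this is the minimum enclosing circle.
r = √(120.25) ≈ 10.97.

10.97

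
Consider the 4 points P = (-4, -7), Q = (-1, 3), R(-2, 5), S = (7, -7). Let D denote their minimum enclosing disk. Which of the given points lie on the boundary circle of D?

P, R, S

The minimum enclosing circle is determined by three boundary points: P, R, S.
Their circumcentre is (1.5, -1.75) with r² = 57.8125.
The farthest remaining point Q is at distance² 28.8125 ≤ 57.8125.
The points at distance exactly r from the centre are P, R, S — 3 points.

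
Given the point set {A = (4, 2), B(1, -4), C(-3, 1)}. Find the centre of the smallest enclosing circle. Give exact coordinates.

(19/26, -3/26)

Side lengths²: AB² = 45, AC² = 50, BC² = 41.
Since AC² = 50 < 45 + 41 = 86, the triangle is acute, so the smallest enclosing circle is the circumcircle.
Circumcentre = (19/26, -3/26), r² = 5125/338.
Centre = (19/26, -3/26).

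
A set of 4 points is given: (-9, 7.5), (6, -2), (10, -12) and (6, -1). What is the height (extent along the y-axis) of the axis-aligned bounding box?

max y = 7.5, min y = -12, so height = 19.5.

19.5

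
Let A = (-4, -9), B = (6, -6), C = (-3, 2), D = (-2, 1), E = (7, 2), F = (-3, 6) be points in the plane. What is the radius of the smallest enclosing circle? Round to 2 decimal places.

A smallest enclosing disk is always determined by at most three of the input points on its boundary.
The minimum enclosing circle is determined by three boundary points: A, E, F.
Their circumcentre is (-2/7, -12/7) with r² = 3277/49.
The farthest remaining point B is at distance² 2836/49 ≤ 3277/49.
r = √(3277/49) ≈ 8.18.

8.18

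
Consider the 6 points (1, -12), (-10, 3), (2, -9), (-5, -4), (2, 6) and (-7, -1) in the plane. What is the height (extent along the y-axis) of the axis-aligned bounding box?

18

max y = 6, min y = -12, so height = 18.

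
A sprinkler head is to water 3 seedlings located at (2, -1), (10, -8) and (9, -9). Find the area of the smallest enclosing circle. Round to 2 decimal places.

89.14

Call the three points A, B, C in the order given.
Side lengths²: AB² = 113, AC² = 113, BC² = 2.
Since AC² = 113 < 113 + 2 = 115, the triangle is acute, so the smallest enclosing circle is the circumcircle.
Circumcentre = (173/30, -143/30), r² = 12769/450.
Area = π·r² = π·12769/450 ≈ 89.14.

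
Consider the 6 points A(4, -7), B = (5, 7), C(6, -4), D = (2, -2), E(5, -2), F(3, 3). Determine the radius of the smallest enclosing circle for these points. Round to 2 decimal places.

The minimum enclosing circle of a finite set is fixed by two of the points (as a diameter) or three (as a circumcircle).
The farthest pair is A–B with squared distance 197. The circle on this segment as diameter has centre (4.5, 0) and r² = 197/4 = 49.25.
Check C: distance² to centre = 18.25 ≤ 49.25, so it lies inside.
All remaining points lie in this disk, and no smaller disk contains both endpoints, so this is the minimum enclosing circle.
r = √(49.25) ≈ 7.02.

7.02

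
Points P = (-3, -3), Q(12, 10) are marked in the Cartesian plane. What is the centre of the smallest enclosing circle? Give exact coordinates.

The smallest circle enclosing two points has them as diameter endpoints.
Centre = midpoint = (4.5, 3.5); r² = |PQ|²/4 = 394/4 = 98.5.
Centre = (4.5, 3.5).

(4.5, 3.5)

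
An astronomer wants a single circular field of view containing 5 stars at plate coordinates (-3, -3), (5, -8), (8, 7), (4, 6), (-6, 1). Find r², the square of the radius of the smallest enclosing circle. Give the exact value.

By Welzl's lemma the MEC is supported by two points (diametrically opposite) or three points (on a circumcircle).
The minimum enclosing circle is determined by three boundary points: (5, -8), (8, 7), (-6, 1).
Their circumcentre is (2.59375, 0.28125) with r² = 74.369140625.
The farthest remaining point (-3, -3) is at distance² 42.056640625 ≤ 74.369140625.

74.369140625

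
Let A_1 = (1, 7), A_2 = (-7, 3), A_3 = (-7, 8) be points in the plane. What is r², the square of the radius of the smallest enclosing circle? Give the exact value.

Side lengths²: A_1A_2² = 80, A_1A_3² = 65, A_2A_3² = 25.
Since A_1A_2² = 80 < 65 + 25 = 90, the triangle is acute, so the smallest enclosing circle is the circumcircle.
Circumcentre = (-3.25, 5.5), r² = 20.3125.

20.3125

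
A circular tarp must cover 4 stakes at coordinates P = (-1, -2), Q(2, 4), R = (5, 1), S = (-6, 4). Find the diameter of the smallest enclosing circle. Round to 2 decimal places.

By Welzl's lemma the MEC is supported by two points (diametrically opposite) or three points (on a circumcircle).
The farthest pair is R–S with squared distance 130. The circle on this segment as diameter has centre (-0.5, 2.5) and r² = 130/4 = 32.5.
Check P: distance² to centre = 20.5 ≤ 32.5, so it lies inside.
All remaining points lie in this disk, and no smaller disk contains both endpoints, so this is the minimum enclosing circle.
Diameter = 2r = 2√(32.5) ≈ 11.40.

11.40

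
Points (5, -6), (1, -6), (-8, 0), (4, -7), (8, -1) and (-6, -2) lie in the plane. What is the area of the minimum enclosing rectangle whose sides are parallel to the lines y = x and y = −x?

In coordinates u = x + y, v = x − y the rectangle is axis-aligned; the map (x,y)→(u,v) scales areas by 2.
u-values: -1, -5, -8, -3, 7, -8; range = 7 − (-8) = 15.
v-values: 11, 7, -8, 11, 9, -4; range = 11 − (-8) = 19.
Area = (15 × 19) / 2 = 142.5.

142.5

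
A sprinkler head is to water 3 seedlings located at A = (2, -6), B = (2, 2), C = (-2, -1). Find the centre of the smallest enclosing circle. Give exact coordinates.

Side lengths²: AB² = 64, AC² = 41, BC² = 25.
Since AB² = 64 < 41 + 25 = 66, the triangle is acute, so the smallest enclosing circle is the circumcircle.
Circumcentre = (1.875, -2), r² = 16.015625.
Centre = (1.875, -2).

(1.875, -2)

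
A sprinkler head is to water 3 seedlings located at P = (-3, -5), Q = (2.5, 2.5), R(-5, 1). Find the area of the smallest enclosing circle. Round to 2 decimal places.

Side lengths²: PQ² = 86.5, PR² = 40, QR² = 58.5.
Since PQ² = 86.5 < 58.5 + 40 = 98.5, the triangle is acute, so the smallest enclosing circle is the circumcircle.
Circumcentre = (-0.71875, -0.90625), r² = 21.962890625.
Area = π·r² = π·21.962890625 ≈ 69.00.

69.00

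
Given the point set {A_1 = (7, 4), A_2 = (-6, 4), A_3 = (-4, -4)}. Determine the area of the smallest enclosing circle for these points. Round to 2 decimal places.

154.38

Side lengths²: A_1A_2² = 169, A_1A_3² = 185, A_2A_3² = 68.
Since A_1A_3² = 185 < 169 + 68 = 237, the triangle is acute, so the smallest enclosing circle is the circumcircle.
Circumcentre = (0.5, 1.375), r² = 49.140625.
Area = π·r² = π·49.140625 ≈ 154.38.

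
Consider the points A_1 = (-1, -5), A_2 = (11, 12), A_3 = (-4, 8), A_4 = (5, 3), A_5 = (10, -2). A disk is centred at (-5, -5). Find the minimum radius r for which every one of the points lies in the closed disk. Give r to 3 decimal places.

23.345

The required radius is the distance from (-5, -5) to the farthest point.
Squared distances: 16, 545, 170, 164, 234.
Maximum is 545, attained at A_2.
r = √545 ≈ 23.345.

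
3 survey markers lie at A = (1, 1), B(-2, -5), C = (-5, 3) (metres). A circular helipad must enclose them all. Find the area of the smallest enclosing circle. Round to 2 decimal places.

58.50

Side lengths²: AB² = 45, AC² = 40, BC² = 73.
Since BC² = 73 < 45 + 40 = 85, the triangle is acute, so the smallest enclosing circle is the circumcircle.
Circumcentre = (-41/14, -11/14), r² = 1825/98.
Area = π·r² = π·1825/98 ≈ 58.50.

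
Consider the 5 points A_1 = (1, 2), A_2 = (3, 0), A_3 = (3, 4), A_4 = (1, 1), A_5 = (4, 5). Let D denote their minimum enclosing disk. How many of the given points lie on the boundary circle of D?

A smallest enclosing disk is always determined by at most three of the input points on its boundary.
The minimum enclosing circle is determined by three boundary points: A_2, A_4, A_5.
Their circumcentre is (67/22, 57/22) with r² = 1625/242.
The farthest remaining point A_1 is at distance² 1097/242 ≤ 1625/242.
The points at distance exactly r from the centre are A_2, A_4, A_5 — 3 points.

3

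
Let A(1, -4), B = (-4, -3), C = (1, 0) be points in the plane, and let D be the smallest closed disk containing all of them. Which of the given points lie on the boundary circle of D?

Side lengths²: AB² = 26, AC² = 16, BC² = 34.
Since BC² = 34 < 26 + 16 = 42, the triangle is acute, so the smallest enclosing circle is the circumcircle.
Circumcentre = (-1.2, -2), r² = 8.84.
The points at distance exactly r from the centre are A, B, C — 3 points.

A, B, C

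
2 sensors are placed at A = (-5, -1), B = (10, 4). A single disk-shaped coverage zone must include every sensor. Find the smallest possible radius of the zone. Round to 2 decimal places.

7.91

The smallest circle enclosing two points has them as diameter endpoints.
Centre = midpoint = (2.5, 1.5); r² = |AB|²/4 = 250/4 = 62.5.
r = √(62.5) ≈ 7.91.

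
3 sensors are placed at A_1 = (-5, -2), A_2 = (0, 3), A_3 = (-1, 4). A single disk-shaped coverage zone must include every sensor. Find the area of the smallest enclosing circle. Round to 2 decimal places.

Side lengths²: A_1A_2² = 50, A_1A_3² = 52, A_2A_3² = 2.
Since A_1A_3² = 52 ≥ 50 + 2 = 52, the angle opposite A_1A_3 is not acute, so the smallest enclosing circle has A_1A_3 as diameter.
Centre = midpoint of A_1A_3 = (-3, 1), r² = 52/4 = 13.
Area = π·r² = π·13 ≈ 40.84.

40.84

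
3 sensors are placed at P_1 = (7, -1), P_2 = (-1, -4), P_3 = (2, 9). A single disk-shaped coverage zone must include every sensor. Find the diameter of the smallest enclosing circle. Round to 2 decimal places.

13.42

Side lengths²: P_1P_2² = 73, P_1P_3² = 125, P_2P_3² = 178.
Since P_2P_3² = 178 < 125 + 73 = 198, the triangle is acute, so the smallest enclosing circle is the circumcircle.
Circumcentre = (45/38, 89/38), r² = 32485/722.
Diameter = 2r = 2√(32485/722) ≈ 13.42.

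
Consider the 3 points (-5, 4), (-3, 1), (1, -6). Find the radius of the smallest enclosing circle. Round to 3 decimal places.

Call the three points A, B, C in the order given.
Side lengths²: AB² = 13, AC² = 136, BC² = 65.
Since AC² = 136 ≥ 65 + 13 = 78, the angle opposite AC is not acute, so the smallest enclosing circle has AC as diameter.
Centre = midpoint of AC = (-2, -1), r² = 136/4 = 34.
r = √34 ≈ 5.831.

5.831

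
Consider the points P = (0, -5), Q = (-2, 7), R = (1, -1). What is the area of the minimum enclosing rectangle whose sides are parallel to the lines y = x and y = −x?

In coordinates u = x + y, v = x − y the rectangle is axis-aligned; the map (x,y)→(u,v) scales areas by 2.
u-values: -5, 5, 0; range = 5 − (-5) = 10.
v-values: 5, -9, 2; range = 5 − (-9) = 14.
Area = (10 × 14) / 2 = 70.

70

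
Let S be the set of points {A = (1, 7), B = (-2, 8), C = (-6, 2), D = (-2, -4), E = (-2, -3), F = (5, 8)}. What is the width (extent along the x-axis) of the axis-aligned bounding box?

max x = 5, min x = -6, so width = 11.

11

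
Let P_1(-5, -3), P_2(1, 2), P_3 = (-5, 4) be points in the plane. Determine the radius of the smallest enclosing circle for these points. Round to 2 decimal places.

4.12

Side lengths²: P_1P_2² = 61, P_1P_3² = 49, P_2P_3² = 40.
Since P_1P_2² = 61 < 49 + 40 = 89, the triangle is acute, so the smallest enclosing circle is the circumcircle.
Circumcentre = (-17/6, 0.5), r² = 305/18.
r = √(305/18) ≈ 4.12.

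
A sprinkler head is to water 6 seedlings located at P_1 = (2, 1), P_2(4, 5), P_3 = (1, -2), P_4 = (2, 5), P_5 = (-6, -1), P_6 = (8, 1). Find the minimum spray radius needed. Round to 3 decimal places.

The minimum enclosing circle of a finite set is fixed by two of the points (as a diameter) or three (as a circumcircle).
The farthest pair is P_5–P_6 with squared distance 200. The circle on this segment as diameter has centre (1, 0) and r² = 200/4 = 50.
Check P_1: distance² to centre = 2 ≤ 50, so it lies inside.
All remaining points lie in this disk, and no smaller disk contains both endpoints, so this is the minimum enclosing circle.
r = √50 ≈ 7.071.

7.071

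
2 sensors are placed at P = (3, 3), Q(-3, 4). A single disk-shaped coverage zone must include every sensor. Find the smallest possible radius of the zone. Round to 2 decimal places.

3.04

The smallest circle enclosing two points has them as diameter endpoints.
Centre = midpoint = (0, 3.5); r² = |PQ|²/4 = 37/4 = 9.25.
r = √(9.25) ≈ 3.04.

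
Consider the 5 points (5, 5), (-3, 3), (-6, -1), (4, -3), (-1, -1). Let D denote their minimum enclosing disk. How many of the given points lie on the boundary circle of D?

A smallest enclosing disk is always determined by at most three of the input points on its boundary.
The minimum enclosing circle is determined by three boundary points: (5, 5), (-6, -1), (4, -3).
Their circumcentre is (-23/82, 131/82) with r² = 132665/3362.
The farthest remaining point (-3, 3) is at distance² 31477/3362 ≤ 132665/3362.
The points at distance exactly r from the centre are (5, 5), (-6, -1), (4, -3) — 3 points.

3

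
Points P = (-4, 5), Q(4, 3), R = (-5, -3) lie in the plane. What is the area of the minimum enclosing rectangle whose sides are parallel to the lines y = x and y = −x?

75

In coordinates u = x + y, v = x − y the rectangle is axis-aligned; the map (x,y)→(u,v) scales areas by 2.
u-values: 1, 7, -8; range = 7 − (-8) = 15.
v-values: -9, 1, -2; range = 1 − (-9) = 10.
Area = (15 × 10) / 2 = 75.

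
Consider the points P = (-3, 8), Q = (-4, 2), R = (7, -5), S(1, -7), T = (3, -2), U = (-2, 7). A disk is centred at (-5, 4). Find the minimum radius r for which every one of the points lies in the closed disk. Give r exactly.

The required radius is the distance from (-5, 4) to the farthest point.
Squared distances: 20, 5, 225, 157, 100, 18.
Maximum is 225, attained at R.
r = √225 = 15.

15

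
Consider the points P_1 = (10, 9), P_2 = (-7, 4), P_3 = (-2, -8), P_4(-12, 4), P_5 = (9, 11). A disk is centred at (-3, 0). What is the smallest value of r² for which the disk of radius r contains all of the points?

265

The required radius is the distance from (-3, 0) to the farthest point.
Squared distances: 250, 32, 65, 97, 265.
Maximum is 265, attained at P_5.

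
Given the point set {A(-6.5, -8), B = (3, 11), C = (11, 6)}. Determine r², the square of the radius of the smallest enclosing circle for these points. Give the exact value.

Side lengths²: AB² = 451.25, AC² = 502.25, BC² = 89.
Since AC² = 502.25 < 451.25 + 89 = 540.25, the triangle is acute, so the smallest enclosing circle is the circumcircle.
Circumcentre = (19/12, -1/6), r² = 18245/144.

18245/144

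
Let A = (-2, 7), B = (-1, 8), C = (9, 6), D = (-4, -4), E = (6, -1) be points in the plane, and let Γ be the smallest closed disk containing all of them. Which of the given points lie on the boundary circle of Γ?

C, D

By Welzl's lemma the MEC is supported by two points (diametrically opposite) or three points (on a circumcircle).
The farthest pair is C–D with squared distance 269. The circle on this segment as diameter has centre (2.5, 1) and r² = 269/4 = 67.25.
Check A: distance² to centre = 56.25 ≤ 67.25, so it lies inside.
All remaining points lie in this disk, and no smaller disk contains both endpoints, so this is the minimum enclosing circle.
The points at distance exactly r from the centre are C, D — 2 points.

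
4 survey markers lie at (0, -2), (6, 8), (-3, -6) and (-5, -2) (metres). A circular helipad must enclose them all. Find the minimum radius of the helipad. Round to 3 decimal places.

8.322

The minimum enclosing circle of a finite set is fixed by two of the points (as a diameter) or three (as a circumcircle).
The farthest pair is (6, 8)–(-3, -6) with squared distance 277. The circle on this segment as diameter has centre (1.5, 1) and r² = 277/4 = 69.25.
Check (0, -2): distance² to centre = 11.25 ≤ 69.25, so it lies inside.
All remaining points lie in this disk, and no smaller disk contains both endpoints, so this is the minimum enclosing circle.
r = √(69.25) ≈ 8.322.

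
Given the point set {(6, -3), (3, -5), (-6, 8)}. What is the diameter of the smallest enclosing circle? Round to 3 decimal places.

16.279

Call the three points A, B, C in the order given.
Side lengths²: AB² = 13, AC² = 265, BC² = 250.
Since AC² = 265 ≥ 250 + 13 = 263, the angle opposite AC is not acute, so the smallest enclosing circle has AC as diameter.
Centre = midpoint of AC = (0, 2.5), r² = 265/4 = 66.25.
Diameter = 2r = 2√(66.25) ≈ 16.279.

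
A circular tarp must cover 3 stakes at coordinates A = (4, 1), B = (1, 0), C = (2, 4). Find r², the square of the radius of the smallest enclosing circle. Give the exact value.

1105/242

Side lengths²: AB² = 10, AC² = 13, BC² = 17.
Since BC² = 17 < 13 + 10 = 23, the triangle is acute, so the smallest enclosing circle is the circumcircle.
Circumcentre = (45/22, 41/22), r² = 1105/242.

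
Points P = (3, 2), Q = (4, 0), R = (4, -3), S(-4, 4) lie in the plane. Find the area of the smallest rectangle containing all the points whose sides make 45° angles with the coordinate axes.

37.5

In coordinates u = x + y, v = x − y the rectangle is axis-aligned; the map (x,y)→(u,v) scales areas by 2.
u-values: 5, 4, 1, 0; range = 5 − 0 = 5.
v-values: 1, 4, 7, -8; range = 7 − (-8) = 15.
Area = (5 × 15) / 2 = 37.5.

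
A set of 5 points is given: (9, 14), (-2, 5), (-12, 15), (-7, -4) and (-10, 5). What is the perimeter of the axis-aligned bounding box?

80

Width = max x − min x = 9 − (-12) = 21.
Height = max y − min y = 15 − (-4) = 19.
Perimeter = 2(21 + 19) = 80.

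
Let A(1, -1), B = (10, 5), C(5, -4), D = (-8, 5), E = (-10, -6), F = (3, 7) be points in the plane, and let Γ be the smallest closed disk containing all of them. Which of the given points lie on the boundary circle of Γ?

B, E

The minimum enclosing circle of a finite set is fixed by two of the points (as a diameter) or three (as a circumcircle).
The farthest pair is B–E with squared distance 521. The circle on this segment as diameter has centre (0, -0.5) and r² = 521/4 = 130.25.
Check A: distance² to centre = 1.25 ≤ 130.25, so it lies inside.
All remaining points lie in this disk, and no smaller disk contains both endpoints, so this is the minimum enclosing circle.
The points at distance exactly r from the centre are B, E — 2 points.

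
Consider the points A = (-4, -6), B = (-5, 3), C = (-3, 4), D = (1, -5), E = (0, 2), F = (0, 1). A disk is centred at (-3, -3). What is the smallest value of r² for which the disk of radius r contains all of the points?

The required radius is the distance from (-3, -3) to the farthest point.
Squared distances: 10, 40, 49, 20, 34, 25.
Maximum is 49, attained at C.

49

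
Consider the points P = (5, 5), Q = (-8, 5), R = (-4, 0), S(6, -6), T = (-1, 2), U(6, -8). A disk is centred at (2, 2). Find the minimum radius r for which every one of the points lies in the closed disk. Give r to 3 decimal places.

10.770

The required radius is the distance from (2, 2) to the farthest point.
Squared distances: 18, 109, 40, 80, 9, 116.
Maximum is 116, attained at U.
r = √116 ≈ 10.770.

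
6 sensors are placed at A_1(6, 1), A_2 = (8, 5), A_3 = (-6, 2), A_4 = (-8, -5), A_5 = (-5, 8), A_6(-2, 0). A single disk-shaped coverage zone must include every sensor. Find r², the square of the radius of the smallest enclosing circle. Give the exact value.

89

A smallest enclosing disk is always determined by at most three of the input points on its boundary.
The farthest pair is A_2–A_4 with squared distance 356. The circle on this segment as diameter has centre (0, 0) and r² = 356/4 = 89.
Check A_1: distance² to centre = 37 ≤ 89, so it lies inside.
All remaining points lie in this disk, and no smaller disk contains both endpoints, so this is the minimum enclosing circle.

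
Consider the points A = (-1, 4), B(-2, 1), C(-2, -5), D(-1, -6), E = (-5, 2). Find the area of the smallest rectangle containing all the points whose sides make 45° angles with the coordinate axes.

In coordinates u = x + y, v = x − y the rectangle is axis-aligned; the map (x,y)→(u,v) scales areas by 2.
u-values: 3, -1, -7, -7, -3; range = 3 − (-7) = 10.
v-values: -5, -3, 3, 5, -7; range = 5 − (-7) = 12.
Area = (10 × 12) / 2 = 60.

60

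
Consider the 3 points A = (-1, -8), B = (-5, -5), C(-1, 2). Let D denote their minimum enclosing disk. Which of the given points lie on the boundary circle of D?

A, C

Side lengths²: AB² = 25, AC² = 100, BC² = 65.
Since AC² = 100 ≥ 65 + 25 = 90, the angle opposite AC is not acute, so the smallest enclosing circle has AC as diameter.
Centre = midpoint of AC = (-1, -3), r² = 100/4 = 25.
The points at distance exactly r from the centre are A, C — 2 points.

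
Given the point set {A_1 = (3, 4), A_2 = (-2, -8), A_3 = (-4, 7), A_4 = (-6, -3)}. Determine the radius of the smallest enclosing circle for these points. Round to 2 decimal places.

7.57

A smallest enclosing disk is always determined by at most three of the input points on its boundary.
The farthest pair is A_2–A_3 with squared distance 229. The circle on this segment as diameter has centre (-3, -0.5) and r² = 229/4 = 57.25.
Check A_1: distance² to centre = 56.25 ≤ 57.25, so it lies inside.
All remaining points lie in this disk, and no smaller disk contains both endpoints, so this is the minimum enclosing circle.
r = √(57.25) ≈ 7.57.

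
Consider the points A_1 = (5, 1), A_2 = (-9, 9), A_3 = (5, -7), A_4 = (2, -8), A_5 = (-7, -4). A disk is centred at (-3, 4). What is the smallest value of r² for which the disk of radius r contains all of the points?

185

The required radius is the distance from (-3, 4) to the farthest point.
Squared distances: 73, 61, 185, 169, 80.
Maximum is 185, attained at A_3.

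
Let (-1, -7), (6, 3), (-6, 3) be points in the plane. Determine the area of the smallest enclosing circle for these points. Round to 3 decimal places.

Call the three points A, B, C in the order given.
Side lengths²: AB² = 149, AC² = 125, BC² = 144.
Since AB² = 149 < 144 + 125 = 269, the triangle is acute, so the smallest enclosing circle is the circumcircle.
Circumcentre = (0, -0.25), r² = 46.5625.
Area = π·r² = π·46.5625 ≈ 146.280.

146.280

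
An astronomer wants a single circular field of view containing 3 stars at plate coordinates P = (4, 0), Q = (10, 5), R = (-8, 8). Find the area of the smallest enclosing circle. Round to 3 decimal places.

Side lengths²: PQ² = 61, PR² = 208, QR² = 333.
Since QR² = 333 ≥ 208 + 61 = 269, the angle opposite QR is not acute, so the smallest enclosing circle has QR as diameter.
Centre = midpoint of QR = (1, 6.5), r² = 333/4 = 83.25.
Area = π·r² = π·83.25 ≈ 261.538.

261.538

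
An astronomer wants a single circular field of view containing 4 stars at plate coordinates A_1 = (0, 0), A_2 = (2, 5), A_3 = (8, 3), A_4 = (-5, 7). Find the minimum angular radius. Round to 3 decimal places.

The minimum enclosing circle of a finite set is fixed by two of the points (as a diameter) or three (as a circumcircle).
The farthest pair is A_3–A_4 with squared distance 185. The circle on this segment as diameter has centre (1.5, 5) and r² = 185/4 = 46.25.
Check A_1: distance² to centre = 27.25 ≤ 46.25, so it lies inside.
All remaining points lie in this disk, and no smaller disk contains both endpoints, so this is the minimum enclosing circle.
r = √(46.25) ≈ 6.801.

6.801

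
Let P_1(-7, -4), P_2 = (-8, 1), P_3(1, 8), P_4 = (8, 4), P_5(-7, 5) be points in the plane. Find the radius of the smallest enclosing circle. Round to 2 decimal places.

The minimum enclosing circle of a finite set is fixed by two of the points (as a diameter) or three (as a circumcircle).
The minimum enclosing circle is determined by three boundary points: P_1, P_4, P_5.
Their circumcentre is (7/30, 0.5) with r² = 32657/450.
The farthest remaining point P_2 is at distance² 30617/450 ≤ 32657/450.
r = √(32657/450) ≈ 8.52.

8.52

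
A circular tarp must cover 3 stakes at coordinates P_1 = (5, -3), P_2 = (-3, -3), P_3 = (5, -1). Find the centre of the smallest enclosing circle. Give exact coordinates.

(1, -2)

Side lengths²: P_1P_2² = 64, P_1P_3² = 4, P_2P_3² = 68.
Since P_2P_3² = 68 ≥ 64 + 4 = 68, the angle opposite P_2P_3 is not acute, so the smallest enclosing circle has P_2P_3 as diameter.
Centre = midpoint of P_2P_3 = (1, -2), r² = 68/4 = 17.
Centre = (1, -2).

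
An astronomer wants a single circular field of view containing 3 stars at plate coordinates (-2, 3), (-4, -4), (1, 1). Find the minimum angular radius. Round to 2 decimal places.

Call the three points A, B, C in the order given.
Side lengths²: AB² = 53, AC² = 13, BC² = 50.
Since AB² = 53 < 50 + 13 = 63, the triangle is acute, so the smallest enclosing circle is the circumcircle.
Circumcentre = (-2.3, -0.7), r² = 13.78.
r = √(13.78) ≈ 3.71.

3.71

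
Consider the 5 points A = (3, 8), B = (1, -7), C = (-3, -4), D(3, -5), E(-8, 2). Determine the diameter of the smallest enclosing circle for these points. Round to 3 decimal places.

15.774

The minimum enclosing circle is determined by three boundary points: A, B, E.
Their circumcentre is (-7/34, 27/34) with r² = 35953/578.
The farthest remaining point D is at distance² 25345/578 ≤ 35953/578.
Diameter = 2r = 2√(35953/578) ≈ 15.774.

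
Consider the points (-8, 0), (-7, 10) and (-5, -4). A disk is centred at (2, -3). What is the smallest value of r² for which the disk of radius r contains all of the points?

The required radius is the distance from (2, -3) to the farthest point.
Squared distances: 109, 250, 50.
Maximum is 250, attained at (-7, 10).

250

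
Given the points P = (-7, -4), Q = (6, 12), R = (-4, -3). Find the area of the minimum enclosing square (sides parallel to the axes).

The bounding box has width 13 and height 16.
An axis-aligned square enclosing the set must have side ≥ max(width, height).
So the minimum side is max(13, 16) = 16.
Area = 16² = 256.

256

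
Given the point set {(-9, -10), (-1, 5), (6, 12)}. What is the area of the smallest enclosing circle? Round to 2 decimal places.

Call the three points A, B, C in the order given.
Side lengths²: AB² = 289, AC² = 709, BC² = 98.
Since AC² = 709 ≥ 289 + 98 = 387, the angle opposite AC is not acute, so the smallest enclosing circle has AC as diameter.
Centre = midpoint of AC = (-1.5, 1), r² = 709/4 = 177.25.
Area = π·r² = π·177.25 ≈ 556.85.

556.85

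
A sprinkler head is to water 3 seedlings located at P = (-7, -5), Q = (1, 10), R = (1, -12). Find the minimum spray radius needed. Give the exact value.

11

Side lengths²: PQ² = 289, PR² = 113, QR² = 484.
Since QR² = 484 ≥ 289 + 113 = 402, the angle opposite QR is not acute, so the smallest enclosing circle has QR as diameter.
Centre = midpoint of QR = (1, -1), r² = 484/4 = 121.
r = √121 = 11.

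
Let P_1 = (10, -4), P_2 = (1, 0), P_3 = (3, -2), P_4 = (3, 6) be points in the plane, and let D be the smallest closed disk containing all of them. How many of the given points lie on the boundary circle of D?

A smallest enclosing disk is always determined by at most three of the input points on its boundary.
The farthest pair is P_1–P_4 with squared distance 149. The circle on this segment as diameter has centre (6.5, 1) and r² = 149/4 = 37.25.
Check P_2: distance² to centre = 31.25 ≤ 37.25, so it lies inside.
All remaining points lie in this disk, and no smaller disk contains both endpoints, so this is the minimum enclosing circle.
The points at distance exactly r from the centre are P_1, P_4 — 2 points.

2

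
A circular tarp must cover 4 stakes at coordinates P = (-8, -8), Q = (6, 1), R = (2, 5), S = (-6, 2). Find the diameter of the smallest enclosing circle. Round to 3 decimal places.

The minimum enclosing circle is determined by three boundary points: P, Q, R.
Their circumcentre is (-73/46, -119/46) with r² = 74513/1058.
The farthest remaining point S is at distance² 42865/1058 ≤ 74513/1058.
Diameter = 2r = 2√(74513/1058) ≈ 16.784.

16.784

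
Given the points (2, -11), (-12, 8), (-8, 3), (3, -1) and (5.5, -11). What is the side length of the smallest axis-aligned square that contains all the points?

The bounding box has width 17.5 and height 19.
An axis-aligned square enclosing the set must have side ≥ max(width, height).
So the minimum side is max(17.5, 19) = 19.

19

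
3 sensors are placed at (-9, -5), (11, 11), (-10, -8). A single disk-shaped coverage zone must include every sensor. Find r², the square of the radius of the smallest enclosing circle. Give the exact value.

200.5

Call the three points A, B, C in the order given.
Side lengths²: AB² = 656, AC² = 10, BC² = 802.
Since BC² = 802 ≥ 656 + 10 = 666, the angle opposite BC is not acute, so the smallest enclosing circle has BC as diameter.
Centre = midpoint of BC = (0.5, 1.5), r² = 802/4 = 200.5.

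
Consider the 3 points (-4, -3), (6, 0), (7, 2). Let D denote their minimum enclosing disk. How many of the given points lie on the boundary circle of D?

2

Call the three points A, B, C in the order given.
Side lengths²: AB² = 109, AC² = 146, BC² = 5.
Since AC² = 146 ≥ 109 + 5 = 114, the angle opposite AC is not acute, so the smallest enclosing circle has AC as diameter.
Centre = midpoint of AC = (1.5, -0.5), r² = 146/4 = 36.5.
The points at distance exactly r from the centre are (-4, -3), (7, 2) — 2 points.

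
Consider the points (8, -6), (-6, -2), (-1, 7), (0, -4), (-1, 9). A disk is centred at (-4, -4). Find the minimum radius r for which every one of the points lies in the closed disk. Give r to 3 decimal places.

13.342

The required radius is the distance from (-4, -4) to the farthest point.
Squared distances: 148, 8, 130, 16, 178.
Maximum is 178, attained at (-1, 9).
r = √178 ≈ 13.342.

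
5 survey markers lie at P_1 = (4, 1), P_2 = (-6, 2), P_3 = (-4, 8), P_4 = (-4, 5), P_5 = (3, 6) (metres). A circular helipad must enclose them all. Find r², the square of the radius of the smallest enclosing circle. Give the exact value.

By Welzl's lemma the MEC is supported by two points (diametrically opposite) or three points (on a circumcircle).
The minimum enclosing circle is determined by three boundary points: P_1, P_2, P_3.
Their circumcentre is (-49/62, 223/62) with r² = 57065/1922.
The farthest remaining point P_5 is at distance² 38713/1922 ≤ 57065/1922.

57065/1922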